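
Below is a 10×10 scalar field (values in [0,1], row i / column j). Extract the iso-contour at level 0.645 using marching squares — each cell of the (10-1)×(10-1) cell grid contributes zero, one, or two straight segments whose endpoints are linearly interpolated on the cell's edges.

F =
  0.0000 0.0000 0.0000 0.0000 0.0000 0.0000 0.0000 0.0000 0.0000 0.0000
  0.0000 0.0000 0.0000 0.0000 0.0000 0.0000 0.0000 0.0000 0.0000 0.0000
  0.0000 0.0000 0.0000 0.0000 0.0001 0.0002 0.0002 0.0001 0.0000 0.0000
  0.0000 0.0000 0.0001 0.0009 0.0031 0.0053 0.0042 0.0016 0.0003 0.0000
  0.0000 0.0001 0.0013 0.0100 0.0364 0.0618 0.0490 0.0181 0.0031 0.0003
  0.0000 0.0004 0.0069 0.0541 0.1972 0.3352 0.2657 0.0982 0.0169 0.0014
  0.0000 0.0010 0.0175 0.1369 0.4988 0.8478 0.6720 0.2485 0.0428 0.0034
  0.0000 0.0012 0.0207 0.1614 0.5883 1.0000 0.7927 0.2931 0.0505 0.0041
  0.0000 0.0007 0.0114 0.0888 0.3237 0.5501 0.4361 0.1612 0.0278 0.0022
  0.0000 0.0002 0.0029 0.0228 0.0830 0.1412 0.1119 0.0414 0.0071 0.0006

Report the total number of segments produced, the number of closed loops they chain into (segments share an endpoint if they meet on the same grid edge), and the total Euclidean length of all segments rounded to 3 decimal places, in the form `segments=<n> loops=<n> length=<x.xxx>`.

cell (5,4): code 0100 → (5.604,5.000)–(6.000,4.419)
cell (5,5): code 1100 → (5.934,6.000)–(5.604,5.000)
cell (5,6): code 1000 → (6.000,6.064)–(5.934,6.000)
cell (6,4): code 0110 → (6.000,4.419)–(7.000,4.138)
cell (6,6): code 1001 → (7.000,6.296)–(6.000,6.064)
cell (7,4): code 0010 → (7.000,4.138)–(7.789,5.000)
cell (7,5): code 0011 → (7.789,5.000)–(7.414,6.000)
cell (7,6): code 0001 → (7.414,6.000)–(7.000,6.296)
total: 8 segments, chained into 1 closed loop(s), length Σ = 6.658829

segments=8 loops=1 length=6.659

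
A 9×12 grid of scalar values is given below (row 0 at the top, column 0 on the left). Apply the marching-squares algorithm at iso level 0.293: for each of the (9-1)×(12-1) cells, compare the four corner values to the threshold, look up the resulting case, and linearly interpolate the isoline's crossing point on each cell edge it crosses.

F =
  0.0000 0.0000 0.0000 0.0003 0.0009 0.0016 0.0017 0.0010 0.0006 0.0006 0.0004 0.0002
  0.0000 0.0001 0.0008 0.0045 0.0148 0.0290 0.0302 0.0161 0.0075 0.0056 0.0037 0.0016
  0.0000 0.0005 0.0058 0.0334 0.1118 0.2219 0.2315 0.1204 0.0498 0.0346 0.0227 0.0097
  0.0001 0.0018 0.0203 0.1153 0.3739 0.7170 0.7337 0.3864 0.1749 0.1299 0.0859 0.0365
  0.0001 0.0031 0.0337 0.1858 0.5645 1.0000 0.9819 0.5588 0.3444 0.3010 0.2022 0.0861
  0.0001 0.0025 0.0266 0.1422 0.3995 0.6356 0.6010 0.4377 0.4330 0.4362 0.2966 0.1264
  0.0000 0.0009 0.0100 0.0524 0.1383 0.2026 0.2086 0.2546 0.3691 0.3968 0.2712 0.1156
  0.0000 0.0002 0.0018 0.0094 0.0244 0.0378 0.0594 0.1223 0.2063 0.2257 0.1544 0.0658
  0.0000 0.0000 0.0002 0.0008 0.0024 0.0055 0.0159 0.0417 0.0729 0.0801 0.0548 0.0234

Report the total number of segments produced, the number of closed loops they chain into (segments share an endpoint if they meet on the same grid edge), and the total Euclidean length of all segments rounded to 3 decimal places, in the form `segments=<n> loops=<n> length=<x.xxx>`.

segments=22 loops=1 length=17.704

cell (2,3): code 0100 → (2.691,4.000)–(3.000,3.687)
cell (2,4): code 1100 → (2.144,5.000)–(2.691,4.000)
cell (2,5): code 1100 → (2.122,6.000)–(2.144,5.000)
cell (2,6): code 1100 → (2.649,7.000)–(2.122,6.000)
cell (2,7): code 1000 → (3.000,7.442)–(2.649,7.000)
cell (3,3): code 0110 → (3.000,3.687)–(4.000,3.283)
cell (3,7): code 1101 → (3.697,8.000)–(3.000,7.442)
cell (3,8): code 1100 → (3.953,9.000)–(3.697,8.000)
cell (3,9): code 1000 → (4.000,9.081)–(3.953,9.000)
cell (4,3): code 0110 → (4.000,3.283)–(5.000,3.586)
cell (4,9): code 1101 → (4.962,10.000)–(4.000,9.081)
cell (4,10): code 1000 → (5.000,10.021)–(4.962,10.000)
cell (5,3): code 0010 → (5.000,3.586)–(5.408,4.000)
cell (5,4): code 0011 → (5.408,4.000)–(5.791,5.000)
cell (5,5): code 0011 → (5.791,5.000)–(5.785,6.000)
cell (5,6): code 0011 → (5.785,6.000)–(5.790,7.000)
cell (5,7): code 0111 → (5.790,7.000)–(6.000,7.335)
cell (5,9): code 1011 → (6.000,9.826)–(5.142,10.000)
cell (5,10): code 0001 → (5.142,10.000)–(5.000,10.021)
cell (6,7): code 0010 → (6.000,7.335)–(6.467,8.000)
cell (6,8): code 0011 → (6.467,8.000)–(6.607,9.000)
cell (6,9): code 0001 → (6.607,9.000)–(6.000,9.826)
total: 22 segments, chained into 1 closed loop(s), length Σ = 17.704270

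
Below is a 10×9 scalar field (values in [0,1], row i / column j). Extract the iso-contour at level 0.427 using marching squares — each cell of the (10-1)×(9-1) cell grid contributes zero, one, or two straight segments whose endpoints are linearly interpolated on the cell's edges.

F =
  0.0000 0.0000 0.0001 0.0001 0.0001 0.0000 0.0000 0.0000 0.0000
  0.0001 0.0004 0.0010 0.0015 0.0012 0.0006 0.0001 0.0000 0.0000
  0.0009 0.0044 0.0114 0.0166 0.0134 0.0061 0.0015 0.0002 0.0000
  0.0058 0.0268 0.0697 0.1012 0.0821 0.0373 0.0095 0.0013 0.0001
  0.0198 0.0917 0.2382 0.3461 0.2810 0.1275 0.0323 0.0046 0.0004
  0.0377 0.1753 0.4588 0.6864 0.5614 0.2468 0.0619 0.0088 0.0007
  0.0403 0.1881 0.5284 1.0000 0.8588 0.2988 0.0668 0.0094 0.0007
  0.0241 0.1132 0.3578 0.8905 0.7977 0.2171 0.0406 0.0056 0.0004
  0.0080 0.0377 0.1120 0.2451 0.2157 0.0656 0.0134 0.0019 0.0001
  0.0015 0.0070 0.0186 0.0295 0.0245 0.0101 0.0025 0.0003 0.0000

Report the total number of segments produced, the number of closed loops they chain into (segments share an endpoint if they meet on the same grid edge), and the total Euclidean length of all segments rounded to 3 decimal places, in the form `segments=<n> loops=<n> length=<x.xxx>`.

segments=12 loops=1 length=10.247

cell (4,1): code 0100 → (4.856,2.000)–(5.000,1.888)
cell (4,2): code 1100 → (4.238,3.000)–(4.856,2.000)
cell (4,3): code 1100 → (4.521,4.000)–(4.238,3.000)
cell (4,4): code 1000 → (5.000,4.427)–(4.521,4.000)
cell (5,1): code 0110 → (5.000,1.888)–(6.000,1.702)
cell (5,4): code 1001 → (6.000,4.771)–(5.000,4.427)
cell (6,1): code 0010 → (6.000,1.702)–(6.594,2.000)
cell (6,2): code 0111 → (6.594,2.000)–(7.000,2.130)
cell (6,4): code 1001 → (7.000,4.638)–(6.000,4.771)
cell (7,2): code 0010 → (7.000,2.130)–(7.718,3.000)
cell (7,3): code 0011 → (7.718,3.000)–(7.637,4.000)
cell (7,4): code 0001 → (7.637,4.000)–(7.000,4.638)
total: 12 segments, chained into 1 closed loop(s), length Σ = 10.247076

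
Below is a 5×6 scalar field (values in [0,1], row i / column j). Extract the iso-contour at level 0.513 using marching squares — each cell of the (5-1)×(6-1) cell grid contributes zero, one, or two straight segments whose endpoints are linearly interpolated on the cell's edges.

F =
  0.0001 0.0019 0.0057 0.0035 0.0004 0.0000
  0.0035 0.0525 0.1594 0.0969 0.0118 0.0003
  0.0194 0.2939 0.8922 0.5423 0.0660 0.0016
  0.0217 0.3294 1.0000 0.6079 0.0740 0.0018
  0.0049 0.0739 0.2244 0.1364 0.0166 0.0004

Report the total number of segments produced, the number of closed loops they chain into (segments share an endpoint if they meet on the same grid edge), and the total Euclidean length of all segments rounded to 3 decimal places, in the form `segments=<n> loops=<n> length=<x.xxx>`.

segments=8 loops=1 length=6.332

cell (1,1): code 0100 → (1.483,2.000)–(2.000,1.366)
cell (1,2): code 1100 → (1.934,3.000)–(1.483,2.000)
cell (1,3): code 1000 → (2.000,3.062)–(1.934,3.000)
cell (2,1): code 0110 → (2.000,1.366)–(3.000,1.274)
cell (2,3): code 1001 → (3.000,3.178)–(2.000,3.062)
cell (3,1): code 0010 → (3.000,1.274)–(3.628,2.000)
cell (3,2): code 0011 → (3.628,2.000)–(3.201,3.000)
cell (3,3): code 0001 → (3.201,3.000)–(3.000,3.178)
total: 8 segments, chained into 1 closed loop(s), length Σ = 6.332301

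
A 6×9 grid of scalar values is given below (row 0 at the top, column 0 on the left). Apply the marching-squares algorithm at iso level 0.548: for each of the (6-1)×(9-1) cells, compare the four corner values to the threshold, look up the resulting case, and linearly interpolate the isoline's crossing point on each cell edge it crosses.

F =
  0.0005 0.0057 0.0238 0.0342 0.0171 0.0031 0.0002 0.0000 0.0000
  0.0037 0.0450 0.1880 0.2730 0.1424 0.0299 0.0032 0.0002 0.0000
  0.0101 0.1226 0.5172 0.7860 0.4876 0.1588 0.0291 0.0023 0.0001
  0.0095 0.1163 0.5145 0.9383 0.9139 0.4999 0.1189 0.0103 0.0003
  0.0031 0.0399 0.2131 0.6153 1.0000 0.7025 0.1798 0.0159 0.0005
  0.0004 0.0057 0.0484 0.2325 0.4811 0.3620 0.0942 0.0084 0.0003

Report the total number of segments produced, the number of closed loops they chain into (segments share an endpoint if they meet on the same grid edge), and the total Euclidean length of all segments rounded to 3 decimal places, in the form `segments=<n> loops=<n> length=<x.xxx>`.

cell (1,2): code 0100 → (1.536,3.000)–(2.000,2.115)
cell (1,3): code 1000 → (2.000,3.798)–(1.536,3.000)
cell (2,2): code 0110 → (2.000,2.115)–(3.000,2.079)
cell (2,3): code 1101 → (2.142,4.000)–(2.000,3.798)
cell (2,4): code 1000 → (3.000,4.884)–(2.142,4.000)
cell (3,2): code 0110 → (3.000,2.079)–(4.000,2.833)
cell (3,4): code 1101 → (3.237,5.000)–(3.000,4.884)
cell (3,5): code 1000 → (4.000,5.296)–(3.237,5.000)
cell (4,2): code 0010 → (4.000,2.833)–(4.176,3.000)
cell (4,3): code 0011 → (4.176,3.000)–(4.871,4.000)
cell (4,4): code 0011 → (4.871,4.000)–(4.454,5.000)
cell (4,5): code 0001 → (4.454,5.000)–(4.000,5.296)
total: 12 segments, chained into 1 closed loop(s), length Σ = 9.822149

segments=12 loops=1 length=9.822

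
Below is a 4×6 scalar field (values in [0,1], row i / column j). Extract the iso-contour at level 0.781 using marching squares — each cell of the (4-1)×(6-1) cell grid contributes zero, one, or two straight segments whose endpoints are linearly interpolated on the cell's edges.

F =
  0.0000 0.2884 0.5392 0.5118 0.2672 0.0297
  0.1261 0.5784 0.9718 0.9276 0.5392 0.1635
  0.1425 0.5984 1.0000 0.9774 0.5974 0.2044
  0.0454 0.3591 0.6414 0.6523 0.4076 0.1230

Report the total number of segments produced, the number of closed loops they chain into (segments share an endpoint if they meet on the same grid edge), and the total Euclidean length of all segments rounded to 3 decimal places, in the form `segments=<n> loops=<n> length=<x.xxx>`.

cell (0,1): code 0100 → (0.559,2.000)–(1.000,1.515)
cell (0,2): code 1100 → (0.647,3.000)–(0.559,2.000)
cell (0,3): code 1000 → (1.000,3.377)–(0.647,3.000)
cell (1,1): code 0110 → (1.000,1.515)–(2.000,1.455)
cell (1,3): code 1001 → (2.000,3.517)–(1.000,3.377)
cell (2,1): code 0010 → (2.000,1.455)–(2.611,2.000)
cell (2,2): code 0011 → (2.611,2.000)–(2.604,3.000)
cell (2,3): code 0001 → (2.604,3.000)–(2.000,3.517)
total: 8 segments, chained into 1 closed loop(s), length Σ = 6.801255

segments=8 loops=1 length=6.801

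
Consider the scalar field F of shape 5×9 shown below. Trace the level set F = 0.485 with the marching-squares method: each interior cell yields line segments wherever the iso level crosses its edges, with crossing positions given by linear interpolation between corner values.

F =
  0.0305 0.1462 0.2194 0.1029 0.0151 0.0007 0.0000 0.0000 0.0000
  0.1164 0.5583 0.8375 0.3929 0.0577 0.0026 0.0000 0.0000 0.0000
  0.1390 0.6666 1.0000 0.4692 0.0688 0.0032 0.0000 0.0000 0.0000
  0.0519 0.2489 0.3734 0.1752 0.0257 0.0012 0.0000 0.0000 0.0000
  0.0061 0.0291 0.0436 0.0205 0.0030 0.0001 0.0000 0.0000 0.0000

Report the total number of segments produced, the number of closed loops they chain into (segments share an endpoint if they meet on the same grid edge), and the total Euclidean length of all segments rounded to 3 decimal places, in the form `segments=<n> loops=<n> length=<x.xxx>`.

segments=8 loops=1 length=7.224

cell (0,0): code 0100 → (0.822,1.000)–(1.000,0.834)
cell (0,1): code 1100 → (0.430,2.000)–(0.822,1.000)
cell (0,2): code 1000 → (1.000,2.793)–(0.430,2.000)
cell (1,0): code 0110 → (1.000,0.834)–(2.000,0.656)
cell (1,2): code 1001 → (2.000,2.970)–(1.000,2.793)
cell (2,0): code 0010 → (2.000,0.656)–(2.435,1.000)
cell (2,1): code 0011 → (2.435,1.000)–(2.822,2.000)
cell (2,2): code 0001 → (2.822,2.000)–(2.000,2.970)
total: 8 segments, chained into 1 closed loop(s), length Σ = 7.223892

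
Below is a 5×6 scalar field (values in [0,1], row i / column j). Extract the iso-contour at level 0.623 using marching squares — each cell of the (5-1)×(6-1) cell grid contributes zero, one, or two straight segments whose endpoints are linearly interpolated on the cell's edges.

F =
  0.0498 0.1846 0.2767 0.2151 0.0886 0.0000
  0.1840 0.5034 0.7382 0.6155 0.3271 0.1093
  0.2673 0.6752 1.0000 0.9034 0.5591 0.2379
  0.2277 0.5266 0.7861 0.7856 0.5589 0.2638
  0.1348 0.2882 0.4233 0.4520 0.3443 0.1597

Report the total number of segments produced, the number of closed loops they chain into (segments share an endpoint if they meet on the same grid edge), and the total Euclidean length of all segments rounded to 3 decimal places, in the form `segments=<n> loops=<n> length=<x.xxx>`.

cell (0,1): code 0100 → (0.750,2.000)–(1.000,1.509)
cell (0,2): code 1000 → (1.000,2.939)–(0.750,2.000)
cell (1,0): code 0100 → (1.696,1.000)–(2.000,0.872)
cell (1,1): code 1110 → (1.000,1.509)–(1.696,1.000)
cell (1,2): code 1101 → (1.026,3.000)–(1.000,2.939)
cell (1,3): code 1000 → (2.000,3.814)–(1.026,3.000)
cell (2,0): code 0010 → (2.000,0.872)–(2.351,1.000)
cell (2,1): code 0111 → (2.351,1.000)–(3.000,1.371)
cell (2,3): code 1001 → (3.000,3.717)–(2.000,3.814)
cell (3,1): code 0010 → (3.000,1.371)–(3.450,2.000)
cell (3,2): code 0011 → (3.450,2.000)–(3.487,3.000)
cell (3,3): code 0001 → (3.487,3.000)–(3.000,3.717)
total: 12 segments, chained into 1 closed loop(s), length Σ = 8.817074

segments=12 loops=1 length=8.817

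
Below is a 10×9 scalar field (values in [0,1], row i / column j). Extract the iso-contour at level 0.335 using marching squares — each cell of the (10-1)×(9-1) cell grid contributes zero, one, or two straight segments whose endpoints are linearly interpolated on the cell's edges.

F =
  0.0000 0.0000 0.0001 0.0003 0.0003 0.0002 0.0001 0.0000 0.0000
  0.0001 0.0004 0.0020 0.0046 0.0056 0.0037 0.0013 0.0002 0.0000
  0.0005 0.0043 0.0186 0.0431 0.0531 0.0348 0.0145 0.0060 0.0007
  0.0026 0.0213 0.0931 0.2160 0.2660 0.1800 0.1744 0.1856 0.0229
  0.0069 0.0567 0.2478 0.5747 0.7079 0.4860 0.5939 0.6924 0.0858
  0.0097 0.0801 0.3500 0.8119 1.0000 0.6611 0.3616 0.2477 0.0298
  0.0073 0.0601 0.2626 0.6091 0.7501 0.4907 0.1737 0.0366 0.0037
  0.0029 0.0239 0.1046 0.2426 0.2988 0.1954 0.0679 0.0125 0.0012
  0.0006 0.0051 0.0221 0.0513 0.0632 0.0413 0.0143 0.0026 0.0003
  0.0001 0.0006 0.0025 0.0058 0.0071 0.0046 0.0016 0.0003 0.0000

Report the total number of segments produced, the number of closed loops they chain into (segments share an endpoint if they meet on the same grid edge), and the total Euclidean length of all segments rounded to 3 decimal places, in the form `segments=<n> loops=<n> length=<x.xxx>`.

cell (3,2): code 0100 → (3.332,3.000)–(4.000,2.267)
cell (3,3): code 1100 → (3.156,4.000)–(3.332,3.000)
cell (3,4): code 1100 → (3.507,5.000)–(3.156,4.000)
cell (3,5): code 1100 → (3.383,6.000)–(3.507,5.000)
cell (3,6): code 1100 → (3.295,7.000)–(3.383,6.000)
cell (3,7): code 1000 → (4.000,7.589)–(3.295,7.000)
cell (4,1): code 0100 → (4.853,2.000)–(5.000,1.944)
cell (4,2): code 1110 → (4.000,2.267)–(4.853,2.000)
cell (4,6): code 1011 → (5.000,6.234)–(4.804,7.000)
cell (4,7): code 0001 → (4.804,7.000)–(4.000,7.589)
cell (5,1): code 0010 → (5.000,1.944)–(5.172,2.000)
cell (5,2): code 0111 → (5.172,2.000)–(6.000,2.209)
cell (5,5): code 1011 → (6.000,5.491)–(5.142,6.000)
cell (5,6): code 0001 → (5.142,6.000)–(5.000,6.234)
cell (6,2): code 0010 → (6.000,2.209)–(6.748,3.000)
cell (6,3): code 0011 → (6.748,3.000)–(6.920,4.000)
cell (6,4): code 0011 → (6.920,4.000)–(6.527,5.000)
cell (6,5): code 0001 → (6.527,5.000)–(6.000,5.491)
total: 18 segments, chained into 1 closed loop(s), length Σ = 15.039923

segments=18 loops=1 length=15.040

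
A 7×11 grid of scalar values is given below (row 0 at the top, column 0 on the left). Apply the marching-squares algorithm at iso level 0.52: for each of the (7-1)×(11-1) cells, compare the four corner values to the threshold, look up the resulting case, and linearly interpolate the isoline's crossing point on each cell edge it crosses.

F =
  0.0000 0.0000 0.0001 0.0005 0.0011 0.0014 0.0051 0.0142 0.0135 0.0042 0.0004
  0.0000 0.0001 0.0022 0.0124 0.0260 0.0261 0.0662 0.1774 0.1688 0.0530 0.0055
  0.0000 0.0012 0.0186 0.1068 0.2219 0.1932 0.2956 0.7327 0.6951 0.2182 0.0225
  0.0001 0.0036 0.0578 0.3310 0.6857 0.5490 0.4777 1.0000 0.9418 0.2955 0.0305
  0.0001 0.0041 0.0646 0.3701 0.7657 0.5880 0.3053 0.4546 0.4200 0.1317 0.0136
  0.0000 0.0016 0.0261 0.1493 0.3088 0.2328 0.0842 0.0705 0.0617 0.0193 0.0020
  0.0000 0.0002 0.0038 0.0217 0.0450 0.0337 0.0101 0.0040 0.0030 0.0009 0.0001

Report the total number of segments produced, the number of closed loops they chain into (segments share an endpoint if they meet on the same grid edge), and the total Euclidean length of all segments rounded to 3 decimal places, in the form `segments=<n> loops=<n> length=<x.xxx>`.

segments=16 loops=2 length=13.812

cell (1,6): code 0100 → (1.617,7.000)–(2.000,6.513)
cell (1,7): code 1100 → (1.667,8.000)–(1.617,7.000)
cell (1,8): code 1000 → (2.000,8.367)–(1.667,8.000)
cell (2,3): code 0100 → (2.643,4.000)–(3.000,3.533)
cell (2,4): code 1100 → (2.918,5.000)–(2.643,4.000)
cell (2,5): code 1000 → (3.000,5.407)–(2.918,5.000)
cell (2,6): code 0110 → (2.000,6.513)–(3.000,6.081)
cell (2,8): code 1001 → (3.000,8.653)–(2.000,8.367)
cell (3,3): code 0110 → (3.000,3.533)–(4.000,3.379)
cell (3,5): code 1001 → (4.000,5.241)–(3.000,5.407)
cell (3,6): code 0010 → (3.000,6.081)–(3.880,7.000)
cell (3,7): code 0011 → (3.880,7.000)–(3.808,8.000)
cell (3,8): code 0001 → (3.808,8.000)–(3.000,8.653)
cell (4,3): code 0010 → (4.000,3.379)–(4.538,4.000)
cell (4,4): code 0011 → (4.538,4.000)–(4.191,5.000)
cell (4,5): code 0001 → (4.191,5.000)–(4.000,5.241)
total: 16 segments, chained into 2 closed loop(s), length Σ = 13.812384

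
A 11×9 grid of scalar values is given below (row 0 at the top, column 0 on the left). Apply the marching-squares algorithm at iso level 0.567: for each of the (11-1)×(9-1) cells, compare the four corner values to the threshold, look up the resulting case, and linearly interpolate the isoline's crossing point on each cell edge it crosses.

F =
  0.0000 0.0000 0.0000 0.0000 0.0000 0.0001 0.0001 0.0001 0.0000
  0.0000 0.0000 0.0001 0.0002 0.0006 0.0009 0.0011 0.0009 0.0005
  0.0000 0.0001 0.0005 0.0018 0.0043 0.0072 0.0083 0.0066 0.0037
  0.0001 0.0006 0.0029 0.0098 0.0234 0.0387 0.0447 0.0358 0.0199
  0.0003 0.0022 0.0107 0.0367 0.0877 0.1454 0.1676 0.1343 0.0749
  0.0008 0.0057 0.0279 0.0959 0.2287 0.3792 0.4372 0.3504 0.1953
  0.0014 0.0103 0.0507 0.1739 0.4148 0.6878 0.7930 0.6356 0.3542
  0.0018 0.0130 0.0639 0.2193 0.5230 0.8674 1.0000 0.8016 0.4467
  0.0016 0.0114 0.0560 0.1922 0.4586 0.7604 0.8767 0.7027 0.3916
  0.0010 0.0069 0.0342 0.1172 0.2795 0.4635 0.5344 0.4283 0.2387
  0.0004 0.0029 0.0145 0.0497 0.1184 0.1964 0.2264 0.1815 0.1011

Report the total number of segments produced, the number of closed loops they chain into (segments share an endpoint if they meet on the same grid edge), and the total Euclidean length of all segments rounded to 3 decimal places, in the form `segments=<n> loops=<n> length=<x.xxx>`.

segments=12 loops=1 length=10.947

cell (5,4): code 0100 → (5.609,5.000)–(6.000,4.558)
cell (5,5): code 1100 → (5.365,6.000)–(5.609,5.000)
cell (5,6): code 1100 → (5.759,7.000)–(5.365,6.000)
cell (5,7): code 1000 → (6.000,7.244)–(5.759,7.000)
cell (6,4): code 0110 → (6.000,4.558)–(7.000,4.128)
cell (6,7): code 1001 → (7.000,7.661)–(6.000,7.244)
cell (7,4): code 0110 → (7.000,4.128)–(8.000,4.359)
cell (7,7): code 1001 → (8.000,7.436)–(7.000,7.661)
cell (8,4): code 0010 → (8.000,4.359)–(8.651,5.000)
cell (8,5): code 0011 → (8.651,5.000)–(8.905,6.000)
cell (8,6): code 0011 → (8.905,6.000)–(8.495,7.000)
cell (8,7): code 0001 → (8.495,7.000)–(8.000,7.436)
total: 12 segments, chained into 1 closed loop(s), length Σ = 10.946629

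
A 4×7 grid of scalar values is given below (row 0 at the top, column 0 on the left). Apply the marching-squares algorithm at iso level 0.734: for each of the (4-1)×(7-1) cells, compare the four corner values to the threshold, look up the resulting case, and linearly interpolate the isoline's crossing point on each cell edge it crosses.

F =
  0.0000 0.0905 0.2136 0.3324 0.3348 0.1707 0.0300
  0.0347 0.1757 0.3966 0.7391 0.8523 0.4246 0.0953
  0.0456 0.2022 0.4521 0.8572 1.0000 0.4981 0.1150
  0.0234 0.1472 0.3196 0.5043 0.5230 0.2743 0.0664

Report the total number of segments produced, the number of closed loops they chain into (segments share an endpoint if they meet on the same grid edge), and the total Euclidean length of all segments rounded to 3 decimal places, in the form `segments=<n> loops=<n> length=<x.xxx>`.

cell (0,2): code 0100 → (0.987,3.000)–(1.000,2.985)
cell (0,3): code 1100 → (0.771,4.000)–(0.987,3.000)
cell (0,4): code 1000 → (1.000,4.277)–(0.771,4.000)
cell (1,2): code 0110 → (1.000,2.985)–(2.000,2.696)
cell (1,4): code 1001 → (2.000,4.530)–(1.000,4.277)
cell (2,2): code 0010 → (2.000,2.696)–(2.349,3.000)
cell (2,3): code 0011 → (2.349,3.000)–(2.558,4.000)
cell (2,4): code 0001 → (2.558,4.000)–(2.000,4.530)
total: 8 segments, chained into 1 closed loop(s), length Σ = 5.727805

segments=8 loops=1 length=5.728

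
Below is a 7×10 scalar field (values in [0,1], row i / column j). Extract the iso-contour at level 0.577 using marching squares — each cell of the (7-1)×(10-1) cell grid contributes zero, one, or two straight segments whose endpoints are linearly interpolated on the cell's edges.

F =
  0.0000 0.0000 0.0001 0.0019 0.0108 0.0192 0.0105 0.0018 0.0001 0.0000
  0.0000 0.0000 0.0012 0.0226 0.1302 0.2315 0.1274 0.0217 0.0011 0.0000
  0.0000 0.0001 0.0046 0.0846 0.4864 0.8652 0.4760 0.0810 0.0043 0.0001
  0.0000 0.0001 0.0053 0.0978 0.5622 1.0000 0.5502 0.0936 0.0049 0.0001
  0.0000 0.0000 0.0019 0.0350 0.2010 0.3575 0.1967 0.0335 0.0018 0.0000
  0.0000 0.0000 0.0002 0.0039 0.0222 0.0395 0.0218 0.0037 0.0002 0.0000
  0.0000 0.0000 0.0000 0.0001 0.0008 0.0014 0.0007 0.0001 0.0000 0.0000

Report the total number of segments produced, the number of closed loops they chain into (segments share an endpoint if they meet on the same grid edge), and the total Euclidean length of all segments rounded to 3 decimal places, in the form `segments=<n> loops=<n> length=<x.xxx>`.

cell (1,4): code 0100 → (1.545,5.000)–(2.000,4.239)
cell (1,5): code 1000 → (2.000,5.740)–(1.545,5.000)
cell (2,4): code 0110 → (2.000,4.239)–(3.000,4.034)
cell (2,5): code 1001 → (3.000,5.940)–(2.000,5.740)
cell (3,4): code 0010 → (3.000,4.034)–(3.658,5.000)
cell (3,5): code 0001 → (3.658,5.000)–(3.000,5.940)
total: 6 segments, chained into 1 closed loop(s), length Σ = 6.113197

segments=6 loops=1 length=6.113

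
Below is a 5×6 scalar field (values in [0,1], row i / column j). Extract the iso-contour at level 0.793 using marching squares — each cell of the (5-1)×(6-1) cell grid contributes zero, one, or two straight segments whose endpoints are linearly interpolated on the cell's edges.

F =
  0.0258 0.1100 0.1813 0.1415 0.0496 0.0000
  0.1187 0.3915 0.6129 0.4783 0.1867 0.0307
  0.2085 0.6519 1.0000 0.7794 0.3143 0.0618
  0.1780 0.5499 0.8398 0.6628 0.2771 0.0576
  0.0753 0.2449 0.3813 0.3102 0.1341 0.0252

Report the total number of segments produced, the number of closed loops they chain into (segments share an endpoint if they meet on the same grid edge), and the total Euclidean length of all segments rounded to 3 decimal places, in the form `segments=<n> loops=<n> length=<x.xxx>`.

cell (1,1): code 0100 → (1.465,2.000)–(2.000,1.405)
cell (1,2): code 1000 → (2.000,2.938)–(1.465,2.000)
cell (2,1): code 0110 → (2.000,1.405)–(3.000,1.839)
cell (2,2): code 1001 → (3.000,2.264)–(2.000,2.938)
cell (3,1): code 0010 → (3.000,1.839)–(3.102,2.000)
cell (3,2): code 0001 → (3.102,2.000)–(3.000,2.264)
total: 6 segments, chained into 1 closed loop(s), length Σ = 4.649887

segments=6 loops=1 length=4.650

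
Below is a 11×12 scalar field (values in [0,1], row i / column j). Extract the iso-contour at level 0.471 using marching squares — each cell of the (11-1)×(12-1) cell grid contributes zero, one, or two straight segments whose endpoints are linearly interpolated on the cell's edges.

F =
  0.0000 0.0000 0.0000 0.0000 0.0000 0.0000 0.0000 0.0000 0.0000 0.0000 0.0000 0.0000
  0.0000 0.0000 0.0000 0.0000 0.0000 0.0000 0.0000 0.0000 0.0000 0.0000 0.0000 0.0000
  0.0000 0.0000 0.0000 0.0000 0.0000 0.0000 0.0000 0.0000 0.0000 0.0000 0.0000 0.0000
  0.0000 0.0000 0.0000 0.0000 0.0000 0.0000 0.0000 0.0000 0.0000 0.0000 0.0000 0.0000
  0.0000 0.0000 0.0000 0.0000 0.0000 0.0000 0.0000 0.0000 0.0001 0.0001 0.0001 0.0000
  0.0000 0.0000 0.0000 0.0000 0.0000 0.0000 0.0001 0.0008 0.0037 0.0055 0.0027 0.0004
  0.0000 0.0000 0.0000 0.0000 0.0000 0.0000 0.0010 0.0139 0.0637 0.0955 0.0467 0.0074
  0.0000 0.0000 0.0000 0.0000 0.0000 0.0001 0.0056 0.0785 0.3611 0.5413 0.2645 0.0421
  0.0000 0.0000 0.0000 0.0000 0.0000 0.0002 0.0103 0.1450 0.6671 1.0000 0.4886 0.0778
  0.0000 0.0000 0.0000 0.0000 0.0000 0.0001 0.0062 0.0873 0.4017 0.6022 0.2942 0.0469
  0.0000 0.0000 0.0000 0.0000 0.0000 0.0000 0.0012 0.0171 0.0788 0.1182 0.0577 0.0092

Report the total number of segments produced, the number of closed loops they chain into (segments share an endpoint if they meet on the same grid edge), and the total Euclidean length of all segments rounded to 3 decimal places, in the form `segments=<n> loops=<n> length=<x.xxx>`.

segments=12 loops=1 length=7.096

cell (6,8): code 0100 → (6.842,9.000)–(7.000,8.610)
cell (6,9): code 1000 → (7.000,9.254)–(6.842,9.000)
cell (7,7): code 0100 → (7.359,8.000)–(8.000,7.624)
cell (7,8): code 1110 → (7.000,8.610)–(7.359,8.000)
cell (7,9): code 1101 → (7.921,10.000)–(7.000,9.254)
cell (7,10): code 1000 → (8.000,10.043)–(7.921,10.000)
cell (8,7): code 0010 → (8.000,7.624)–(8.739,8.000)
cell (8,8): code 0111 → (8.739,8.000)–(9.000,8.346)
cell (8,9): code 1011 → (9.000,9.426)–(8.091,10.000)
cell (8,10): code 0001 → (8.091,10.000)–(8.000,10.043)
cell (9,8): code 0010 → (9.000,8.346)–(9.271,9.000)
cell (9,9): code 0001 → (9.271,9.000)–(9.000,9.426)
total: 12 segments, chained into 1 closed loop(s), length Σ = 7.096258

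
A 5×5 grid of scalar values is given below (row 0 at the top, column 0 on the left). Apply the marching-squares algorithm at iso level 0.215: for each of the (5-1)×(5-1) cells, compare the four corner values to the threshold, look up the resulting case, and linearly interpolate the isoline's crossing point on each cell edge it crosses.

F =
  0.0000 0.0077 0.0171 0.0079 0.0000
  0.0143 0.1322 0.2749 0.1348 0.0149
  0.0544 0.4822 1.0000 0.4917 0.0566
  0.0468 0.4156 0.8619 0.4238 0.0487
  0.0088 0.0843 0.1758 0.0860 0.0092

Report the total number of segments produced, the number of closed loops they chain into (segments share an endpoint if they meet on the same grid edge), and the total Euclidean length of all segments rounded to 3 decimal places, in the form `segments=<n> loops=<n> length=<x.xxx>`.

cell (0,1): code 0100 → (0.768,2.000)–(1.000,1.580)
cell (0,2): code 1000 → (1.000,2.428)–(0.768,2.000)
cell (1,0): code 0100 → (1.237,1.000)–(2.000,0.375)
cell (1,1): code 1110 → (1.000,1.580)–(1.237,1.000)
cell (1,2): code 1101 → (1.225,3.000)–(1.000,2.428)
cell (1,3): code 1000 → (2.000,3.636)–(1.225,3.000)
cell (2,0): code 0110 → (2.000,0.375)–(3.000,0.456)
cell (2,3): code 1001 → (3.000,3.557)–(2.000,3.636)
cell (3,0): code 0010 → (3.000,0.456)–(3.605,1.000)
cell (3,1): code 0011 → (3.605,1.000)–(3.943,2.000)
cell (3,2): code 0011 → (3.943,2.000)–(3.618,3.000)
cell (3,3): code 0001 → (3.618,3.000)–(3.000,3.557)
total: 12 segments, chained into 1 closed loop(s), length Σ = 9.956016

segments=12 loops=1 length=9.956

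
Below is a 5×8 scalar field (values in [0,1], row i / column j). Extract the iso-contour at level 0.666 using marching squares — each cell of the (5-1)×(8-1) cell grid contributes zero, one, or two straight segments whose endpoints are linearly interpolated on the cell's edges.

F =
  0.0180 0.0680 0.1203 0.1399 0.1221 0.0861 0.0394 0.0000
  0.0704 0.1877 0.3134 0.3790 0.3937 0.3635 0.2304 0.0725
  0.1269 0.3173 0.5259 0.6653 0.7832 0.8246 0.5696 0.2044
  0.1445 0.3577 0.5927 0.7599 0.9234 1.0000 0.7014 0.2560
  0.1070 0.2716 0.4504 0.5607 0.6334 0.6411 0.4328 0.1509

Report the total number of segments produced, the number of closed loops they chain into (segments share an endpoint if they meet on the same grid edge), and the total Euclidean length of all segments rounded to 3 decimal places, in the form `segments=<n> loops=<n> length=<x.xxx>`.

segments=12 loops=1 length=9.255

cell (1,3): code 0100 → (1.699,4.000)–(2.000,3.006)
cell (1,4): code 1100 → (1.656,5.000)–(1.699,4.000)
cell (1,5): code 1000 → (2.000,5.622)–(1.656,5.000)
cell (2,2): code 0100 → (2.007,3.000)–(3.000,2.438)
cell (2,3): code 1110 → (2.000,3.006)–(2.007,3.000)
cell (2,5): code 1101 → (2.731,6.000)–(2.000,5.622)
cell (2,6): code 1000 → (3.000,6.079)–(2.731,6.000)
cell (3,2): code 0010 → (3.000,2.438)–(3.471,3.000)
cell (3,3): code 0011 → (3.471,3.000)–(3.888,4.000)
cell (3,4): code 0011 → (3.888,4.000)–(3.931,5.000)
cell (3,5): code 0011 → (3.931,5.000)–(3.132,6.000)
cell (3,6): code 0001 → (3.132,6.000)–(3.000,6.079)
total: 12 segments, chained into 1 closed loop(s), length Σ = 9.254740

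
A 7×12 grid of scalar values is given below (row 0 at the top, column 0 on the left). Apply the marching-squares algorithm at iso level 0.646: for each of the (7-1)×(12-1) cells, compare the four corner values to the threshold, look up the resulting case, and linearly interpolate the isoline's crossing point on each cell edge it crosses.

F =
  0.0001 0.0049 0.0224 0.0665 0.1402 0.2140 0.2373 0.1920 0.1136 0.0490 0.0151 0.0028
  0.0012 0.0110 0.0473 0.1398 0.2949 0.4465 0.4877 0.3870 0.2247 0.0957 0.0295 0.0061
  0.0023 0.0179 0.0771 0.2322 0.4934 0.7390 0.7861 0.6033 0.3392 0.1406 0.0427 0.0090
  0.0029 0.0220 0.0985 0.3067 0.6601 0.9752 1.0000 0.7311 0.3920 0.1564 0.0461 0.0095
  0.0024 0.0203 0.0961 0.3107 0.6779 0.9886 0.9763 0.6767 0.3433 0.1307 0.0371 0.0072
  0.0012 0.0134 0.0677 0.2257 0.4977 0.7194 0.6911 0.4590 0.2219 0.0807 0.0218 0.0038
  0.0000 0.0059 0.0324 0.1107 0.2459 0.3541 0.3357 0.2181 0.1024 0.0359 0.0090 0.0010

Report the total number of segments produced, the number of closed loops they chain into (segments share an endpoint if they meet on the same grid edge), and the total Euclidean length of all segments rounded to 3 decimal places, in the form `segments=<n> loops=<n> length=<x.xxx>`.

segments=16 loops=1 length=10.963

cell (1,4): code 0100 → (1.682,5.000)–(2.000,4.621)
cell (1,5): code 1100 → (1.530,6.000)–(1.682,5.000)
cell (1,6): code 1000 → (2.000,6.766)–(1.530,6.000)
cell (2,3): code 0100 → (2.915,4.000)–(3.000,3.960)
cell (2,4): code 1110 → (2.000,4.621)–(2.915,4.000)
cell (2,6): code 1101 → (2.334,7.000)–(2.000,6.766)
cell (2,7): code 1000 → (3.000,7.251)–(2.334,7.000)
cell (3,3): code 0110 → (3.000,3.960)–(4.000,3.913)
cell (3,7): code 1001 → (4.000,7.092)–(3.000,7.251)
cell (4,3): code 0010 → (4.000,3.913)–(4.177,4.000)
cell (4,4): code 0111 → (4.177,4.000)–(5.000,4.669)
cell (4,6): code 1011 → (5.000,6.194)–(4.141,7.000)
cell (4,7): code 0001 → (4.141,7.000)–(4.000,7.092)
cell (5,4): code 0010 → (5.000,4.669)–(5.201,5.000)
cell (5,5): code 0011 → (5.201,5.000)–(5.127,6.000)
cell (5,6): code 0001 → (5.127,6.000)–(5.000,6.194)
total: 16 segments, chained into 1 closed loop(s), length Σ = 10.963415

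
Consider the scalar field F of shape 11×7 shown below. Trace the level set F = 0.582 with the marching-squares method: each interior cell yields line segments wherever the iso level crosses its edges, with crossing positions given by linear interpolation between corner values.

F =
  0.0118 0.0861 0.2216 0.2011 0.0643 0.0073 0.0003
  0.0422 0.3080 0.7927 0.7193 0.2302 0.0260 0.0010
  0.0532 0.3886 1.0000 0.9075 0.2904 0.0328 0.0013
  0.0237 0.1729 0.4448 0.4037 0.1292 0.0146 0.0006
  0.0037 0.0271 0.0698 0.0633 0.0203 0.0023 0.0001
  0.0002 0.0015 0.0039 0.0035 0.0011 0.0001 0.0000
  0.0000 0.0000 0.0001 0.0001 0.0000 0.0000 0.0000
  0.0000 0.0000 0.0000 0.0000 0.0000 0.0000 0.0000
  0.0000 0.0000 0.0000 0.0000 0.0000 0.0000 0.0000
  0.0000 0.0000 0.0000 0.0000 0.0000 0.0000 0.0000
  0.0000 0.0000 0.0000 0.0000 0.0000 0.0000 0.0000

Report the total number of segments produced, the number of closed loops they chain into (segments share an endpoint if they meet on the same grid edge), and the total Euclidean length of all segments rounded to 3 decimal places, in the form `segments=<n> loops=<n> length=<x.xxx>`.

cell (0,1): code 0100 → (0.631,2.000)–(1.000,1.565)
cell (0,2): code 1100 → (0.735,3.000)–(0.631,2.000)
cell (0,3): code 1000 → (1.000,3.281)–(0.735,3.000)
cell (1,1): code 0110 → (1.000,1.565)–(2.000,1.316)
cell (1,3): code 1001 → (2.000,3.527)–(1.000,3.281)
cell (2,1): code 0010 → (2.000,1.316)–(2.753,2.000)
cell (2,2): code 0011 → (2.753,2.000)–(2.646,3.000)
cell (2,3): code 0001 → (2.646,3.000)–(2.000,3.527)
total: 8 segments, chained into 1 closed loop(s), length Σ = 6.878805

segments=8 loops=1 length=6.879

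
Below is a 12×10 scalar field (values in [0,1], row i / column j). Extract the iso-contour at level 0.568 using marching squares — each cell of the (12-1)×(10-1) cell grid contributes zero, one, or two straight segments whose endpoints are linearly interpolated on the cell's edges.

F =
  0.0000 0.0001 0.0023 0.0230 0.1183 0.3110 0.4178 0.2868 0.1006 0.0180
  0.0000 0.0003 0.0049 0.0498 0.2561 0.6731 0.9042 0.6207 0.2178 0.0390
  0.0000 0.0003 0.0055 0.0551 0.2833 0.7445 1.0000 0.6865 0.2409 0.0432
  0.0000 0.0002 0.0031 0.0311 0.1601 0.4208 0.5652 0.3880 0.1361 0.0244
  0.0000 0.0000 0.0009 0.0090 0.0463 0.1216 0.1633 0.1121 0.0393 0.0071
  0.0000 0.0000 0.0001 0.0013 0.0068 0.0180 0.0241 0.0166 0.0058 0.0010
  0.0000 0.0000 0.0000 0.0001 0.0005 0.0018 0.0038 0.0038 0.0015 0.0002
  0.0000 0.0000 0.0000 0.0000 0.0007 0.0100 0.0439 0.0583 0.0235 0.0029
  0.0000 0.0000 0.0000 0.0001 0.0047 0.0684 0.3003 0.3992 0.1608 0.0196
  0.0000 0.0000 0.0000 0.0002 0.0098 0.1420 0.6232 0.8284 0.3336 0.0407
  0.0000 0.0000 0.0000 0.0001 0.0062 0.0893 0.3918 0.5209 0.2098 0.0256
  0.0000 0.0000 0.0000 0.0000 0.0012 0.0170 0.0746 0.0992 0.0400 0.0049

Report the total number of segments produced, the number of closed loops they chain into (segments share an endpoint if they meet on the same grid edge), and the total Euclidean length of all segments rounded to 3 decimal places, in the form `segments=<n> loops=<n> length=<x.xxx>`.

cell (0,4): code 0100 → (0.710,5.000)–(1.000,4.748)
cell (0,5): code 1100 → (0.309,6.000)–(0.710,5.000)
cell (0,6): code 1100 → (0.842,7.000)–(0.309,6.000)
cell (0,7): code 1000 → (1.000,7.131)–(0.842,7.000)
cell (1,4): code 0110 → (1.000,4.748)–(2.000,4.617)
cell (1,7): code 1001 → (2.000,7.266)–(1.000,7.131)
cell (2,4): code 0010 → (2.000,4.617)–(2.545,5.000)
cell (2,5): code 0011 → (2.545,5.000)–(2.994,6.000)
cell (2,6): code 0011 → (2.994,6.000)–(2.397,7.000)
cell (2,7): code 0001 → (2.397,7.000)–(2.000,7.266)
cell (8,5): code 0100 → (8.829,6.000)–(9.000,5.885)
cell (8,6): code 1100 → (8.393,7.000)–(8.829,6.000)
cell (8,7): code 1000 → (9.000,7.526)–(8.393,7.000)
cell (9,5): code 0010 → (9.000,5.885)–(9.239,6.000)
cell (9,6): code 0011 → (9.239,6.000)–(9.847,7.000)
cell (9,7): code 0001 → (9.847,7.000)–(9.000,7.526)
total: 16 segments, chained into 2 closed loop(s), length Σ = 12.754078

segments=16 loops=2 length=12.754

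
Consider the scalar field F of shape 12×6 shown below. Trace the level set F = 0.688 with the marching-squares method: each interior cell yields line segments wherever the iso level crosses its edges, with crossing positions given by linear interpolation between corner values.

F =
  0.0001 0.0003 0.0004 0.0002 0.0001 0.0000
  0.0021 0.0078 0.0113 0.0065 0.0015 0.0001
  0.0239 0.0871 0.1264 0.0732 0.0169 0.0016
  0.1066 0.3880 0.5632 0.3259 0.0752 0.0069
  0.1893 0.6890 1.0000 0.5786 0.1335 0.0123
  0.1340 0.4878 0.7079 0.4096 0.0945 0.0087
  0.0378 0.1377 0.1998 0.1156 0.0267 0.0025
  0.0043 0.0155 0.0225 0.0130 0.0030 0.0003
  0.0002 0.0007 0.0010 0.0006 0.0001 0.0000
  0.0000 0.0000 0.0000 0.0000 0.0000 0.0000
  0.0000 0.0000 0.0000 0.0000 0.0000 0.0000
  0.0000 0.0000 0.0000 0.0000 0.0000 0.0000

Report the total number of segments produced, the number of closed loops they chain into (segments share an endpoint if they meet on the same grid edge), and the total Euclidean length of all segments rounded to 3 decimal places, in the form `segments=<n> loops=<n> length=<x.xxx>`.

segments=8 loops=1 length=4.995

cell (3,0): code 0100 → (3.997,1.000)–(4.000,0.998)
cell (3,1): code 1100 → (3.286,2.000)–(3.997,1.000)
cell (3,2): code 1000 → (4.000,2.740)–(3.286,2.000)
cell (4,0): code 0010 → (4.000,0.998)–(4.005,1.000)
cell (4,1): code 0111 → (4.005,1.000)–(5.000,1.910)
cell (4,2): code 1001 → (5.000,2.067)–(4.000,2.740)
cell (5,1): code 0010 → (5.000,1.910)–(5.039,2.000)
cell (5,2): code 0001 → (5.039,2.000)–(5.000,2.067)
total: 8 segments, chained into 1 closed loop(s), length Σ = 4.994754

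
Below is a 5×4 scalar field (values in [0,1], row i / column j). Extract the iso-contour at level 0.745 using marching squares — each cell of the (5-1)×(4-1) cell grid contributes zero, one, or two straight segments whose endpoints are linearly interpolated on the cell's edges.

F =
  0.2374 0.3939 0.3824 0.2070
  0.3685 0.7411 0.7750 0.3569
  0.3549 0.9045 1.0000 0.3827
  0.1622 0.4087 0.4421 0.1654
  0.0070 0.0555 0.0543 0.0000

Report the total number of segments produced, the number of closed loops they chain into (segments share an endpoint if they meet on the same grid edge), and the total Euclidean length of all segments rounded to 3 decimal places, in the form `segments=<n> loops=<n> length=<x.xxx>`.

segments=8 loops=1 length=5.244

cell (0,1): code 0100 → (0.924,2.000)–(1.000,1.115)
cell (0,2): code 1000 → (1.000,2.072)–(0.924,2.000)
cell (1,0): code 0100 → (1.024,1.000)–(2.000,0.710)
cell (1,1): code 1110 → (1.000,1.115)–(1.024,1.000)
cell (1,2): code 1001 → (2.000,2.413)–(1.000,2.072)
cell (2,0): code 0010 → (2.000,0.710)–(2.322,1.000)
cell (2,1): code 0011 → (2.322,1.000)–(2.457,2.000)
cell (2,2): code 0001 → (2.457,2.000)–(2.000,2.413)
total: 8 segments, chained into 1 closed loop(s), length Σ = 5.244038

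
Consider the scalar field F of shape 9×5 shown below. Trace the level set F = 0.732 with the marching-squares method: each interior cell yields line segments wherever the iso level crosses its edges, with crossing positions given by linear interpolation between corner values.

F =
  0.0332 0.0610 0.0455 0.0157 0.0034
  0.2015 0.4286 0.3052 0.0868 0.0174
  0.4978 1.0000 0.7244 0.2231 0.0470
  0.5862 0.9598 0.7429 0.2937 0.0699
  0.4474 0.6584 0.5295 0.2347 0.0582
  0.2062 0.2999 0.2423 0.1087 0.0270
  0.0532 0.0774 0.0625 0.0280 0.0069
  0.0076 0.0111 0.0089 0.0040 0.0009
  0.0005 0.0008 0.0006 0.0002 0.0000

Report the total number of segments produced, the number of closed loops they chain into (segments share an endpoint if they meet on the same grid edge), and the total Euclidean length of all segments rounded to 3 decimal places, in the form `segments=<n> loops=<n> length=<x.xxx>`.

segments=8 loops=1 length=6.045

cell (1,0): code 0100 → (1.531,1.000)–(2.000,0.466)
cell (1,1): code 1000 → (2.000,1.972)–(1.531,1.000)
cell (2,0): code 0110 → (2.000,0.466)–(3.000,0.390)
cell (2,1): code 1101 → (2.411,2.000)–(2.000,1.972)
cell (2,2): code 1000 → (3.000,2.024)–(2.411,2.000)
cell (3,0): code 0010 → (3.000,0.390)–(3.756,1.000)
cell (3,1): code 0011 → (3.756,1.000)–(3.051,2.000)
cell (3,2): code 0001 → (3.051,2.000)–(3.000,2.024)
total: 8 segments, chained into 1 closed loop(s), length Σ = 6.045429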